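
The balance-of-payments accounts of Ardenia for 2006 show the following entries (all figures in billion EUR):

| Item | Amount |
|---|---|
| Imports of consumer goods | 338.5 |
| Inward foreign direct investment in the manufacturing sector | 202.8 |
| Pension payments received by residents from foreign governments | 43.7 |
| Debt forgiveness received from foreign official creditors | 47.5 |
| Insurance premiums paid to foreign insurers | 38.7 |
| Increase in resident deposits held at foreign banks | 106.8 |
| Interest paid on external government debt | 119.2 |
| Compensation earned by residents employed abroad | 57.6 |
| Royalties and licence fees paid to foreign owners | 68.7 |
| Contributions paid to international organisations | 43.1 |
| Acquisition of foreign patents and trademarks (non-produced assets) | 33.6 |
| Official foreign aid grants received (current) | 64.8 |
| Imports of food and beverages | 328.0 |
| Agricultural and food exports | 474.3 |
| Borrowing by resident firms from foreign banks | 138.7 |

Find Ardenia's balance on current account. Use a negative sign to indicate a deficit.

Goods: -328.0 - 338.5 + 474.3 = -192.2
Services: -38.7 - 68.7 = -107.4
Primary income: -119.2 + 57.6 = -61.6
Secondary income: 64.8 - 43.1 + 43.7 = 65.4
Current account = (-192.2) + (-107.4) + (-61.6) + 65.4 = -295.8
(Excluded from the current account — financial account: inward foreign direct investment in the manufacturing sector 202.8, increase in resident deposits held at foreign banks 106.8, borrowing by resident firms from foreign banks 138.7; capital account: debt forgiveness received from foreign official creditors 47.5, acquisition of foreign patents and trademarks (non-produced assets) 33.6.)

-295.8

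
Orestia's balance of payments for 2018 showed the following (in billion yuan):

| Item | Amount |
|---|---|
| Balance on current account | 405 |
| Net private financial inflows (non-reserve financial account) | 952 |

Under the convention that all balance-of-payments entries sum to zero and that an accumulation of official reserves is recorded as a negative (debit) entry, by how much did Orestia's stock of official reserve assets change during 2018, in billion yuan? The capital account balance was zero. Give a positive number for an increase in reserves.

1357

Official reserve transactions balance = -(405 + 952) = -1357
An accumulation of reserves is recorded as a debit (negative entry), so the change in the stock of reserves is the negative of that balance.
Change in official reserves = -(-1357) = 1357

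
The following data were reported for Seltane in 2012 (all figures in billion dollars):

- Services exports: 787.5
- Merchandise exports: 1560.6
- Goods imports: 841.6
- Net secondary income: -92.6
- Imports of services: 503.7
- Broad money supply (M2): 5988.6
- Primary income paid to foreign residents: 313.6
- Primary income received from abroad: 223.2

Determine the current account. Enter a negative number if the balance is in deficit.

819.8

Goods balance = 1560.6 - 841.6 = 719.0
Services balance = 787.5 - 503.7 = 283.8
Trade balance (goods + services) = 719.0 + 283.8 = 1002.8
Net primary income = 223.2 - 313.6 = -90.4
Net secondary income = -92.6
Current account = 1002.8 + (-90.4) + (-92.6) = 819.8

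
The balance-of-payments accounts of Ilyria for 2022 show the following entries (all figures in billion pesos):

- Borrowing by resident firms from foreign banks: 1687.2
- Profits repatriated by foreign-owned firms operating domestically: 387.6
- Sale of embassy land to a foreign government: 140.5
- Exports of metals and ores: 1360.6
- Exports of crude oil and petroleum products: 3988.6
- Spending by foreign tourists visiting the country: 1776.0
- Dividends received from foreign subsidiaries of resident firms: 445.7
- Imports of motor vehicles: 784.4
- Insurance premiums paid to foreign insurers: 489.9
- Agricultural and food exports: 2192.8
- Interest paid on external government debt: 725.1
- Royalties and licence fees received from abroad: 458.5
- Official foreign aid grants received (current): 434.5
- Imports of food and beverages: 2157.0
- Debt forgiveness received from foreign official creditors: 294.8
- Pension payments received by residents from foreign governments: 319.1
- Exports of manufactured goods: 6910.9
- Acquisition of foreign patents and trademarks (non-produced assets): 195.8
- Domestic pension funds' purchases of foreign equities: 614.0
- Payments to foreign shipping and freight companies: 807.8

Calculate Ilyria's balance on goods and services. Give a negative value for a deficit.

12448.3

Goods: -784.4 - 2157.0 + 1360.6 + 3988.6 + 6910.9 + 2192.8 = 11511.5
Services: 458.5 - 807.8 - 489.9 + 1776.0 = 936.8
Trade balance = 11511.5 + 936.8 = 12448.3
(Excluded from the trade balance — financial account: borrowing by resident firms from foreign banks 1687.2, domestic pension funds' purchases of foreign equities 614.0; primary income: profits repatriated by foreign-owned firms operating domestically 387.6, dividends received from foreign subsidiaries of resident firms 445.7, interest paid on external government debt 725.1; capital account: sale of embassy land to a foreign government 140.5, debt forgiveness received from foreign official creditors 294.8, acquisition of foreign patents and trademarks (non-produced assets) 195.8; secondary income: official foreign aid grants received (current) 434.5, pension payments received by residents from foreign governments 319.1.)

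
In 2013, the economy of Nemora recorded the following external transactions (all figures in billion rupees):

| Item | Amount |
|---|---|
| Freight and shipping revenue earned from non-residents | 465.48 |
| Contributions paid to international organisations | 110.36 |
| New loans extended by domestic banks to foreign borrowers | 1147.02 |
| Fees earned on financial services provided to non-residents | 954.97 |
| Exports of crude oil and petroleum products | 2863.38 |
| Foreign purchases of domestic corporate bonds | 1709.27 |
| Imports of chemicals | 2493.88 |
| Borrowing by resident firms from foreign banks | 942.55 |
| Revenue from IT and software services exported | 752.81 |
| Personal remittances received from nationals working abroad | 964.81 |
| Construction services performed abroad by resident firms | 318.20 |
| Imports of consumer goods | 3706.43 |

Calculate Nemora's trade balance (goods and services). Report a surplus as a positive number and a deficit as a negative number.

Goods: 2863.38 - 2493.88 - 3706.43 = -3336.93
Services: 318.20 + 465.48 + 752.81 + 954.97 = 2491.46
Trade balance = -3336.93 + 2491.46 = -845.47
(Excluded from the trade balance — secondary income: contributions paid to international organisations 110.36, personal remittances received from nationals working abroad 964.81; financial account: new loans extended by domestic banks to foreign borrowers 1147.02, foreign purchases of domestic corporate bonds 1709.27, borrowing by resident firms from foreign banks 942.55.)

-845.47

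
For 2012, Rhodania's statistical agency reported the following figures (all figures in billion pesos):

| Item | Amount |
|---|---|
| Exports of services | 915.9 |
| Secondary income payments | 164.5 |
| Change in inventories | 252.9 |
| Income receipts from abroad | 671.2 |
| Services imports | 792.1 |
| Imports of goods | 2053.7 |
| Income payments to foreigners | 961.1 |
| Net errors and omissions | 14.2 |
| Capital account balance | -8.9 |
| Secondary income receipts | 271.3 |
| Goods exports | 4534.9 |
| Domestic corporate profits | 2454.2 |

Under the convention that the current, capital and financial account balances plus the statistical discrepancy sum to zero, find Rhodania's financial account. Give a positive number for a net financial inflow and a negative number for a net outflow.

-2427.2

Goods balance = 4534.9 - 2053.7 = 2481.2
Services balance = 915.9 - 792.1 = 123.8
Trade balance (goods + services) = 2481.2 + 123.8 = 2605.0
Net primary income = 671.2 - 961.1 = -289.9
Net secondary income = 271.3 - 164.5 = 106.8
Current account = 2605.0 + (-289.9) + 106.8 = 2421.9
Financial account = -(2421.9 + (-8.9) + 14.2) = -2427.2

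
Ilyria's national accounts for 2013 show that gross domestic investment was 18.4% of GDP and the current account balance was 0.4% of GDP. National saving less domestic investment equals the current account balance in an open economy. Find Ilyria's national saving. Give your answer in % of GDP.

S - I = CA (net lending to the rest of the world).
S = I + CA = 18.4 + 0.4 = 18.8

18.8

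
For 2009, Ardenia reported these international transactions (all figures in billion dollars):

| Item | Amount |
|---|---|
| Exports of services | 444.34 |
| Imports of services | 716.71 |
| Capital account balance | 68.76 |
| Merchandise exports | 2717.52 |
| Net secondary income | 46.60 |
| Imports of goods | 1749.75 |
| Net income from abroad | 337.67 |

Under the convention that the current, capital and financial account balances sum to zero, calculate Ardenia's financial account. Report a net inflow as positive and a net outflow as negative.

Goods balance = 2717.52 - 1749.75 = 967.77
Services balance = 444.34 - 716.71 = -272.37
Trade balance (goods + services) = 967.77 + (-272.37) = 695.40
Net primary income = 337.67
Net secondary income = 46.60
Current account = 695.40 + 337.67 + 46.60 = 1079.67
Financial account = -(1079.67 + 68.76) = -1148.43

-1148.43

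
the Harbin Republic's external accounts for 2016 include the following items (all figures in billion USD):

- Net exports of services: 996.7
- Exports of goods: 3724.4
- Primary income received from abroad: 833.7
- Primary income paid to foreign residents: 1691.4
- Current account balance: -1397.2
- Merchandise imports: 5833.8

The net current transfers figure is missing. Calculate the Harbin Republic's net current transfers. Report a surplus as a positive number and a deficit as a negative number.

Current account = goods balance + services balance + net primary income + net secondary income
Sum of the known components = -1970.4
Net current transfers = CA - (known components) = -1397.2 - (-1970.4) = 573.2

573.2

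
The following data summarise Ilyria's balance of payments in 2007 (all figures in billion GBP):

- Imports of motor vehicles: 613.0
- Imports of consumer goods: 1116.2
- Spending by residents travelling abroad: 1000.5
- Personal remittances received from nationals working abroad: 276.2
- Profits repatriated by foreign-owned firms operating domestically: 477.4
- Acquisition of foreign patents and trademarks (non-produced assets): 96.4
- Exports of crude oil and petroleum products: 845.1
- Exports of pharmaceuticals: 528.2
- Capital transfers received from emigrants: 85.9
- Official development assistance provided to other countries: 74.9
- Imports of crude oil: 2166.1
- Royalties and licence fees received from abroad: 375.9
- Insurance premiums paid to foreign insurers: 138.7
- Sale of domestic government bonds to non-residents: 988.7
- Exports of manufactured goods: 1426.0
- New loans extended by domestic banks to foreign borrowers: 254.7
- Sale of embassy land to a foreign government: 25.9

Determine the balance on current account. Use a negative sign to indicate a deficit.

-2135.4

Goods: 528.2 + 845.1 + 1426.0 - 1116.2 - 613.0 - 2166.1 = -1096.0
Services: 375.9 - 138.7 - 1000.5 = -763.3
Primary income: -477.4
Secondary income: -74.9 + 276.2 = 201.3
Current account = (-1096.0) + (-763.3) + (-477.4) + 201.3 = -2135.4
(Excluded from the current account — capital account: acquisition of foreign patents and trademarks (non-produced assets) 96.4, capital transfers received from emigrants 85.9, sale of embassy land to a foreign government 25.9; financial account: sale of domestic government bonds to non-residents 988.7, new loans extended by domestic banks to foreign borrowers 254.7.)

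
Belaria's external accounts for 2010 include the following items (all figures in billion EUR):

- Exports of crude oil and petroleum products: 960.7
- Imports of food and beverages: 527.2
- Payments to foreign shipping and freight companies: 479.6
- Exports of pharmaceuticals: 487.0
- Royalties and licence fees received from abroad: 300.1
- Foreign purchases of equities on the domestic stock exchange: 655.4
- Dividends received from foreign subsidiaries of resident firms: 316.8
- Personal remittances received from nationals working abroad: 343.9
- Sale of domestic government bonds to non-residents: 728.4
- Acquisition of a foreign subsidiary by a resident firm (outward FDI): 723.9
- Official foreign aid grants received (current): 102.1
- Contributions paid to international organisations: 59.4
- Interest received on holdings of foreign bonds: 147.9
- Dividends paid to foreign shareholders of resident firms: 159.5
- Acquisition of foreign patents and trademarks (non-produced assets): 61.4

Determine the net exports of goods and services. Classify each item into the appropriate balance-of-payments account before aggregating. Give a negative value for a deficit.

741.0

Goods: 487.0 - 527.2 + 960.7 = 920.5
Services: -479.6 + 300.1 = -179.5
Trade balance = 920.5 + (-179.5) = 741.0
(Excluded from the trade balance — financial account: foreign purchases of equities on the domestic stock exchange 655.4, sale of domestic government bonds to non-residents 728.4, acquisition of a foreign subsidiary by a resident firm (outward FDI) 723.9; primary income: dividends received from foreign subsidiaries of resident firms 316.8, interest received on holdings of foreign bonds 147.9, dividends paid to foreign shareholders of resident firms 159.5; secondary income: personal remittances received from nationals working abroad 343.9, official foreign aid grants received (current) 102.1, contributions paid to international organisations 59.4; capital account: acquisition of foreign patents and trademarks (non-produced assets) 61.4.)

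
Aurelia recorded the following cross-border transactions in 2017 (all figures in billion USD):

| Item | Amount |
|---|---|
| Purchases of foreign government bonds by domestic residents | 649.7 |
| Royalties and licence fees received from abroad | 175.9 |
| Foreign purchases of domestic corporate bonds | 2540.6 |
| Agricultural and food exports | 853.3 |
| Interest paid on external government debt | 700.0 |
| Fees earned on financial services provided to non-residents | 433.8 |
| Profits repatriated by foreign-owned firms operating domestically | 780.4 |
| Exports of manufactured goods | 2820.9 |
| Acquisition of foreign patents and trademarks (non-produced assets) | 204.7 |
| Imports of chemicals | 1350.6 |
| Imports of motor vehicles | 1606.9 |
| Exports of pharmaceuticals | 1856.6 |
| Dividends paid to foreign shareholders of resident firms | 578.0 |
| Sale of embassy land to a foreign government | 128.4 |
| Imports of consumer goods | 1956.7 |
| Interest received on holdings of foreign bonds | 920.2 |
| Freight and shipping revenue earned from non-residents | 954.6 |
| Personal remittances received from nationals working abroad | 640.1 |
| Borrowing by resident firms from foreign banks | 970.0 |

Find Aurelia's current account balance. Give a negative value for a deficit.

1682.8

Goods: -1606.9 + 1856.6 + 2820.9 + 853.3 - 1350.6 - 1956.7 = 616.6
Services: 433.8 + 175.9 + 954.6 = 1564.3
Primary income: -578.0 - 780.4 - 700.0 + 920.2 = -1138.2
Secondary income: 640.1
Current account = 616.6 + 1564.3 + (-1138.2) + 640.1 = 1682.8
(Excluded from the current account — financial account: purchases of foreign government bonds by domestic residents 649.7, foreign purchases of domestic corporate bonds 2540.6, borrowing by resident firms from foreign banks 970.0; capital account: acquisition of foreign patents and trademarks (non-produced assets) 204.7, sale of embassy land to a foreign government 128.4.)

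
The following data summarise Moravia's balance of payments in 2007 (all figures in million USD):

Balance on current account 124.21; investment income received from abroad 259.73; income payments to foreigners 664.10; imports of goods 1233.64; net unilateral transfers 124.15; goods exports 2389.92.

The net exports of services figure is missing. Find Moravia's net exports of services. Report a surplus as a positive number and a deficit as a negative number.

Current account = goods balance + services balance + net primary income + net secondary income
Sum of the known components = 876.06
Net exports of services = CA - (known components) = 124.21 - 876.06 = -751.85

-751.85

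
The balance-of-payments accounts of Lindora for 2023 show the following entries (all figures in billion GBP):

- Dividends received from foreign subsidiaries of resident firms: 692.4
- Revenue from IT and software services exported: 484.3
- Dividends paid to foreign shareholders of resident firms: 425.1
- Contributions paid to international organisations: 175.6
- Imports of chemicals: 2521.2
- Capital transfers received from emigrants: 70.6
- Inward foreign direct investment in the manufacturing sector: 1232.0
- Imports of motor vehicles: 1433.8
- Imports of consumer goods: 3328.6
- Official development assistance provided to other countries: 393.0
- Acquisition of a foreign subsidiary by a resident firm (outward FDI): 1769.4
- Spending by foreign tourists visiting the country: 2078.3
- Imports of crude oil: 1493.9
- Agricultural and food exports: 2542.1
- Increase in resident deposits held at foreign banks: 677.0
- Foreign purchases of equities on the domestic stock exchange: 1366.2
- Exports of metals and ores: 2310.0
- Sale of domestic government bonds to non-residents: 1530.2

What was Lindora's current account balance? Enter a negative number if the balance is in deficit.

-1664.1

Goods: -2521.2 - 1433.8 - 1493.9 + 2542.1 + 2310.0 - 3328.6 = -3925.4
Services: 484.3 + 2078.3 = 2562.6
Primary income: -425.1 + 692.4 = 267.3
Secondary income: -175.6 - 393.0 = -568.6
Current account = (-3925.4) + 2562.6 + 267.3 + (-568.6) = -1664.1
(Excluded from the current account — capital account: capital transfers received from emigrants 70.6; financial account: inward foreign direct investment in the manufacturing sector 1232.0, acquisition of a foreign subsidiary by a resident firm (outward FDI) 1769.4, increase in resident deposits held at foreign banks 677.0, foreign purchases of equities on the domestic stock exchange 1366.2, sale of domestic government bonds to non-residents 1530.2.)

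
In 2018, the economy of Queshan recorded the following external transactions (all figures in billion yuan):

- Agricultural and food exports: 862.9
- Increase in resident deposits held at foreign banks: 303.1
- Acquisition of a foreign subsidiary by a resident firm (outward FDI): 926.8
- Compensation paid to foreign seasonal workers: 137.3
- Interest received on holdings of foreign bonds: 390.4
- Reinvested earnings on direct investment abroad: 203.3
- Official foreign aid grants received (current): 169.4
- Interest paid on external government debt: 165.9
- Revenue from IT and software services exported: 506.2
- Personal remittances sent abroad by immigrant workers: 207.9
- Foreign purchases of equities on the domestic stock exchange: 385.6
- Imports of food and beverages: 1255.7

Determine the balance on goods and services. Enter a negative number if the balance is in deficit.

113.4

Goods: 862.9 - 1255.7 = -392.8
Services: 506.2
Trade balance = -392.8 + 506.2 = 113.4
(Excluded from the trade balance — financial account: increase in resident deposits held at foreign banks 303.1, acquisition of a foreign subsidiary by a resident firm (outward FDI) 926.8, foreign purchases of equities on the domestic stock exchange 385.6; primary income: compensation paid to foreign seasonal workers 137.3, interest received on holdings of foreign bonds 390.4, reinvested earnings on direct investment abroad 203.3, interest paid on external government debt 165.9; secondary income: official foreign aid grants received (current) 169.4, personal remittances sent abroad by immigrant workers 207.9.)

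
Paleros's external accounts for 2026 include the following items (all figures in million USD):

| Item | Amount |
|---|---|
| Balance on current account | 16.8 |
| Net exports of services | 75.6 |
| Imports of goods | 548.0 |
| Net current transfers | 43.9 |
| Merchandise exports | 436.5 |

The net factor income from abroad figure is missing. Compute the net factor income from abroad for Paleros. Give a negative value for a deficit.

8.8

Current account = goods balance + services balance + net primary income + net secondary income
Sum of the known components = 8.0
Net factor income from abroad = CA - (known components) = 16.8 - 8.0 = 8.8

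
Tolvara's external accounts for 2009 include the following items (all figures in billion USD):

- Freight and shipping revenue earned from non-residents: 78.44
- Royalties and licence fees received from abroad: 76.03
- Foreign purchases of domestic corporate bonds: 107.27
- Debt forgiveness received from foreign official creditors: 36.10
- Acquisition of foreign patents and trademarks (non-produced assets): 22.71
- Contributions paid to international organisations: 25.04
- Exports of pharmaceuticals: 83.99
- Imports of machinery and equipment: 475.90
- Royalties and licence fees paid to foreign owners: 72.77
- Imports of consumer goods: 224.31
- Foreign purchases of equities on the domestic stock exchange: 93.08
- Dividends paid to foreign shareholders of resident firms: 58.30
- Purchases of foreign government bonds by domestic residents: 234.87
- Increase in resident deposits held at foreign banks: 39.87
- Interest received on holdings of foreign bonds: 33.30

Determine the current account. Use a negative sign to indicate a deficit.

-584.56

Goods: -224.31 - 475.90 + 83.99 = -616.22
Services: 78.44 - 72.77 + 76.03 = 81.70
Primary income: -58.30 + 33.30 = -25.00
Secondary income: -25.04
Current account = (-616.22) + 81.70 + (-25.00) + (-25.04) = -584.56
(Excluded from the current account — financial account: foreign purchases of domestic corporate bonds 107.27, foreign purchases of equities on the domestic stock exchange 93.08, purchases of foreign government bonds by domestic residents 234.87, increase in resident deposits held at foreign banks 39.87; capital account: debt forgiveness received from foreign official creditors 36.10, acquisition of foreign patents and trademarks (non-produced assets) 22.71.)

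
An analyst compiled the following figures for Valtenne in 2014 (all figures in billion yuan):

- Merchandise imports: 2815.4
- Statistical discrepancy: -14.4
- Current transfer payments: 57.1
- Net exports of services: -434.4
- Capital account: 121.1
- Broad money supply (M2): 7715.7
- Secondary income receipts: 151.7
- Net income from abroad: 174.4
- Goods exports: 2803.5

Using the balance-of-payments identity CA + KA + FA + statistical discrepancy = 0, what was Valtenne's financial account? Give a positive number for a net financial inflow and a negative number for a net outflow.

Goods balance = 2803.5 - 2815.4 = -11.9
Services balance = -434.4
Trade balance (goods + services) = -11.9 + (-434.4) = -446.3
Net primary income = 174.4
Net secondary income = 151.7 - 57.1 = 94.6
Current account = -446.3 + 174.4 + 94.6 = -177.3
Financial account = -(-177.3 + 121.1 + (-14.4)) = 70.6

70.6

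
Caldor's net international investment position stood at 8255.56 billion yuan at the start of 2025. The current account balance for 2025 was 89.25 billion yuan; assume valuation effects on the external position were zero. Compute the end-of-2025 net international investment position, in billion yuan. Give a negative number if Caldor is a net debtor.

With no valuation effects, change in NIIP = current account = 89.25
End-of-year NIIP = 8255.56 + 89.25 = 8344.81

8344.81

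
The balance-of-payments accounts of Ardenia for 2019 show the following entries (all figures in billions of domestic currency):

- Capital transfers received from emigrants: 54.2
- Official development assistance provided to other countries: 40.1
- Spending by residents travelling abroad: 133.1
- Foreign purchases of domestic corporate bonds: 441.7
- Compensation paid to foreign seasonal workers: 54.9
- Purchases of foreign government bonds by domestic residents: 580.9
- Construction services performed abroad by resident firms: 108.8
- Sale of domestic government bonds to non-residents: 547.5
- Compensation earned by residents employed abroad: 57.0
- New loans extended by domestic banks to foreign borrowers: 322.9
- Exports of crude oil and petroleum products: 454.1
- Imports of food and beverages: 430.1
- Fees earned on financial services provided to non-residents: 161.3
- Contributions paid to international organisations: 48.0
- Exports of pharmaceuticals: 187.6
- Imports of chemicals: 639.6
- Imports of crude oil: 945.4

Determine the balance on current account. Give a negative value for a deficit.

-1322.4

Goods: 187.6 - 639.6 - 945.4 - 430.1 + 454.1 = -1373.4
Services: 108.8 - 133.1 + 161.3 = 137.0
Primary income: -54.9 + 57.0 = 2.1
Secondary income: -48.0 - 40.1 = -88.1
Current account = (-1373.4) + 137.0 + 2.1 + (-88.1) = -1322.4
(Excluded from the current account — capital account: capital transfers received from emigrants 54.2; financial account: foreign purchases of domestic corporate bonds 441.7, purchases of foreign government bonds by domestic residents 580.9, sale of domestic government bonds to non-residents 547.5, new loans extended by domestic banks to foreign borrowers 322.9.)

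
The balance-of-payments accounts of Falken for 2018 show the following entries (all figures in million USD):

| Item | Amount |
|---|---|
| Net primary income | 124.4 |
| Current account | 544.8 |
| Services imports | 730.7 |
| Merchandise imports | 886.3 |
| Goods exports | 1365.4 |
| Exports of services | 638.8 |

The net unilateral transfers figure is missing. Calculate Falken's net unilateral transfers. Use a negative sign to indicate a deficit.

33.2

Current account = goods balance + services balance + net primary income + net secondary income
Sum of the known components = 511.6
Net unilateral transfers = CA - (known components) = 544.8 - 511.6 = 33.2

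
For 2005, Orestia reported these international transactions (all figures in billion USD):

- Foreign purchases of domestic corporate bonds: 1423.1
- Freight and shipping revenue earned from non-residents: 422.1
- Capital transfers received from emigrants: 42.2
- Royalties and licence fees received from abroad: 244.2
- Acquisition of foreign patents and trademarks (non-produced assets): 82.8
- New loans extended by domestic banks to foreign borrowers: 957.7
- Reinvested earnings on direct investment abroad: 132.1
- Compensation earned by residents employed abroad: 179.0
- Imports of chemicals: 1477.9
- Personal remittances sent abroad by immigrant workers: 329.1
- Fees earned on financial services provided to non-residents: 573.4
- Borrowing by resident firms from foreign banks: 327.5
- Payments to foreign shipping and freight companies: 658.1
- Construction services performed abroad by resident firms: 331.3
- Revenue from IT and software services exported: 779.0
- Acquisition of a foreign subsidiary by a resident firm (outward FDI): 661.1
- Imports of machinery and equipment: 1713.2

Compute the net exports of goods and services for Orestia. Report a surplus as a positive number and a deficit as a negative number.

-1499.2

Goods: -1713.2 - 1477.9 = -3191.1
Services: 244.2 + 779.0 - 658.1 + 573.4 + 331.3 + 422.1 = 1691.9
Trade balance = -3191.1 + 1691.9 = -1499.2
(Excluded from the trade balance — financial account: foreign purchases of domestic corporate bonds 1423.1, new loans extended by domestic banks to foreign borrowers 957.7, borrowing by resident firms from foreign banks 327.5, acquisition of a foreign subsidiary by a resident firm (outward FDI) 661.1; capital account: capital transfers received from emigrants 42.2, acquisition of foreign patents and trademarks (non-produced assets) 82.8; primary income: reinvested earnings on direct investment abroad 132.1, compensation earned by residents employed abroad 179.0; secondary income: personal remittances sent abroad by immigrant workers 329.1.)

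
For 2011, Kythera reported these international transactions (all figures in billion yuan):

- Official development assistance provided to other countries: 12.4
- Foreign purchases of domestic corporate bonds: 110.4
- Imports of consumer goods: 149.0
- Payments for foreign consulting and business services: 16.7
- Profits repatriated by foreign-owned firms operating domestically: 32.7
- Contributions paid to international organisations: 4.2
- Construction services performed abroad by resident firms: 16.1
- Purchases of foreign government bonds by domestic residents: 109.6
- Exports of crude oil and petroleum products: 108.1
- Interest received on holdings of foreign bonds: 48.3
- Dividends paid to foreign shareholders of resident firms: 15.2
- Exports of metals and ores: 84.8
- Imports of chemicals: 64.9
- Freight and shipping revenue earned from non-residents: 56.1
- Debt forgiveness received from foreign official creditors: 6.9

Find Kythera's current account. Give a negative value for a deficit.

18.3

Goods: 108.1 + 84.8 - 149.0 - 64.9 = -21.0
Services: 56.1 + 16.1 - 16.7 = 55.5
Primary income: -32.7 - 15.2 + 48.3 = 0.4
Secondary income: -12.4 - 4.2 = -16.6
Current account = (-21.0) + 55.5 + 0.4 + (-16.6) = 18.3
(Excluded from the current account — financial account: foreign purchases of domestic corporate bonds 110.4, purchases of foreign government bonds by domestic residents 109.6; capital account: debt forgiveness received from foreign official creditors 6.9.)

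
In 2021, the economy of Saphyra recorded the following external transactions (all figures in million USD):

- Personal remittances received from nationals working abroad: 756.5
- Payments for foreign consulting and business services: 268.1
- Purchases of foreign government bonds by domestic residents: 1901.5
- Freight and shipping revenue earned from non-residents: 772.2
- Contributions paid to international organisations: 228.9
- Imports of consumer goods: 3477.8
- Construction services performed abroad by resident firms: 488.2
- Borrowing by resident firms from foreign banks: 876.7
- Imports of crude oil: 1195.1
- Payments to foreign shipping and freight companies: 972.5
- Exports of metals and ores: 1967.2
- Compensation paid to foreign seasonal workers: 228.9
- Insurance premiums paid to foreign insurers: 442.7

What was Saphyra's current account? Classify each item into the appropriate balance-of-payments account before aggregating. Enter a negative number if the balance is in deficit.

-2829.9

Goods: 1967.2 - 1195.1 - 3477.8 = -2705.7
Services: -972.5 - 442.7 - 268.1 + 772.2 + 488.2 = -422.9
Primary income: -228.9
Secondary income: 756.5 - 228.9 = 527.6
Current account = (-2705.7) + (-422.9) + (-228.9) + 527.6 = -2829.9
(Excluded from the current account — financial account: purchases of foreign government bonds by domestic residents 1901.5, borrowing by resident firms from foreign banks 876.7.)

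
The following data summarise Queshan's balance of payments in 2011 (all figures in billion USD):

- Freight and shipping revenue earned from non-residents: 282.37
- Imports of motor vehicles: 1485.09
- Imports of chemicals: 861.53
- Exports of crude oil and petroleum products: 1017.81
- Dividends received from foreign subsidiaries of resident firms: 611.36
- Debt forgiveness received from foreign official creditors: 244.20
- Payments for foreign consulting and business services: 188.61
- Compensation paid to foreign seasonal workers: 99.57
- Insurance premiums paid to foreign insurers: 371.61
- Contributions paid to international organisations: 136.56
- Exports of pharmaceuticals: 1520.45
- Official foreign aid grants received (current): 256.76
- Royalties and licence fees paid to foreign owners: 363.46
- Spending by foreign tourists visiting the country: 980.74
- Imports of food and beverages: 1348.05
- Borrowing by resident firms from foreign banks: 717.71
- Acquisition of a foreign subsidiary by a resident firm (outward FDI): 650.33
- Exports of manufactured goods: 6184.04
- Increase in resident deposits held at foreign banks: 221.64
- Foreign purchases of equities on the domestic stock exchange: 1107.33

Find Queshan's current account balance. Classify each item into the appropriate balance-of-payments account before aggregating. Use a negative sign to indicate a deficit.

Goods: -861.53 + 1520.45 + 1017.81 - 1485.09 + 6184.04 - 1348.05 = 5027.63
Services: -371.61 + 282.37 - 188.61 - 363.46 + 980.74 = 339.43
Primary income: -99.57 + 611.36 = 511.79
Secondary income: -136.56 + 256.76 = 120.20
Current account = 5027.63 + 339.43 + 511.79 + 120.20 = 5999.05
(Excluded from the current account — capital account: debt forgiveness received from foreign official creditors 244.20; financial account: borrowing by resident firms from foreign banks 717.71, acquisition of a foreign subsidiary by a resident firm (outward FDI) 650.33, increase in resident deposits held at foreign banks 221.64, foreign purchases of equities on the domestic stock exchange 1107.33.)

5999.05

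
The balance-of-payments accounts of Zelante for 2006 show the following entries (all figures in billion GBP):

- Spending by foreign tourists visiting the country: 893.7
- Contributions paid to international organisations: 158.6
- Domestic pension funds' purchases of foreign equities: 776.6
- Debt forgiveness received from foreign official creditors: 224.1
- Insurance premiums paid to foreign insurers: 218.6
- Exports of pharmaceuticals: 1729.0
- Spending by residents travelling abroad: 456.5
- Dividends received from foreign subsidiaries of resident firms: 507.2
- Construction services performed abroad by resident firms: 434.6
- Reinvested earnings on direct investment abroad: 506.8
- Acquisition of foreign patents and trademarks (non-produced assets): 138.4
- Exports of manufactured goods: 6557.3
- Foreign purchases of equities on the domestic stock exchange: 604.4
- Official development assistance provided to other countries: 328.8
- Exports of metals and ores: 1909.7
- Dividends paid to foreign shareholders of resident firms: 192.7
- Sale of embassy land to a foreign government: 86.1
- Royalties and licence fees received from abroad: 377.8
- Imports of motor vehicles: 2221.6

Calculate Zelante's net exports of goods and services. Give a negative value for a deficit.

Goods: -2221.6 + 1729.0 + 6557.3 + 1909.7 = 7974.4
Services: 893.7 - 456.5 + 377.8 + 434.6 - 218.6 = 1031.0
Trade balance = 7974.4 + 1031.0 = 9005.4
(Excluded from the trade balance — secondary income: contributions paid to international organisations 158.6, official development assistance provided to other countries 328.8; financial account: domestic pension funds' purchases of foreign equities 776.6, foreign purchases of equities on the domestic stock exchange 604.4; capital account: debt forgiveness received from foreign official creditors 224.1, acquisition of foreign patents and trademarks (non-produced assets) 138.4, sale of embassy land to a foreign government 86.1; primary income: dividends received from foreign subsidiaries of resident firms 507.2, reinvested earnings on direct investment abroad 506.8, dividends paid to foreign shareholders of resident firms 192.7.)

9005.4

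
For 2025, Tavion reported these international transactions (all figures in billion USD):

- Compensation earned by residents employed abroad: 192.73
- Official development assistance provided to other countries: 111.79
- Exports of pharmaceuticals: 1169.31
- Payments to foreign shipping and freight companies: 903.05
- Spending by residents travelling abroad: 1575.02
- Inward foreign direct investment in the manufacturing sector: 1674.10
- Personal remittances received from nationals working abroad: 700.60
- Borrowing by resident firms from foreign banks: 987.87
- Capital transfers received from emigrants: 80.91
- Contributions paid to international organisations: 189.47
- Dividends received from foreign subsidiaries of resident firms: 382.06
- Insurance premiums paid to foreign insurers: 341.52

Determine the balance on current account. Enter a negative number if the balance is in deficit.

Goods: 1169.31
Services: -903.05 - 1575.02 - 341.52 = -2819.59
Primary income: 382.06 + 192.73 = 574.79
Secondary income: 700.60 - 189.47 - 111.79 = 399.34
Current account = 1169.31 + (-2819.59) + 574.79 + 399.34 = -676.15
(Excluded from the current account — financial account: inward foreign direct investment in the manufacturing sector 1674.10, borrowing by resident firms from foreign banks 987.87; capital account: capital transfers received from emigrants 80.91.)

-676.15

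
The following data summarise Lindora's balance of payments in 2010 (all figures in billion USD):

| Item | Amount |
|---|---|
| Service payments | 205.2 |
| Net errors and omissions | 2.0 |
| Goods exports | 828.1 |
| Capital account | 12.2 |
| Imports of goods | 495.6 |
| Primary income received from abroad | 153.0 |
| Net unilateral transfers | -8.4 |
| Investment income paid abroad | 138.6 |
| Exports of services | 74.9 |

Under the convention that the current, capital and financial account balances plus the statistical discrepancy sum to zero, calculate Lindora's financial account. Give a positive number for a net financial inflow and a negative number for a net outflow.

-222.4

Goods balance = 828.1 - 495.6 = 332.5
Services balance = 74.9 - 205.2 = -130.3
Trade balance (goods + services) = 332.5 + (-130.3) = 202.2
Net primary income = 153.0 - 138.6 = 14.4
Net secondary income = -8.4
Current account = 202.2 + 14.4 + (-8.4) = 208.2
Financial account = -(208.2 + 12.2 + 2.0) = -222.4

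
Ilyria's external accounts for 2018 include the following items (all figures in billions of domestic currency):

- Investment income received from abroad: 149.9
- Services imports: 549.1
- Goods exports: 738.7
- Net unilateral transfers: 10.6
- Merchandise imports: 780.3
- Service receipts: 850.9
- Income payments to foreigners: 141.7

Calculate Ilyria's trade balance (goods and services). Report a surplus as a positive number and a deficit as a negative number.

260.2

Goods balance = 738.7 - 780.3 = -41.6
Services balance = 850.9 - 549.1 = 301.8
Trade balance (goods + services) = -41.6 + 301.8 = 260.2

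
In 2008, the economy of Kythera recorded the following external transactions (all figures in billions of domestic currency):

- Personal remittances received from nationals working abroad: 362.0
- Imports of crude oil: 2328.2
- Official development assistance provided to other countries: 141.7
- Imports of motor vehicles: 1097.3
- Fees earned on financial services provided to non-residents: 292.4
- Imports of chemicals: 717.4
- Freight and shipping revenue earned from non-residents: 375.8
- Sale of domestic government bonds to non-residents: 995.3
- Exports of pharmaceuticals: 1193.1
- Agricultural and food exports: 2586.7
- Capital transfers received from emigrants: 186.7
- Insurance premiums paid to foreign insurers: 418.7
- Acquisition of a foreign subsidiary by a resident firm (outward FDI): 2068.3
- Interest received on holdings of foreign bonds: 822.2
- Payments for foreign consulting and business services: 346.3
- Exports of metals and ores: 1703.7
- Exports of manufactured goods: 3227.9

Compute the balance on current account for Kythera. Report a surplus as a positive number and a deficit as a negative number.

Goods: -2328.2 - 717.4 + 1703.7 - 1097.3 + 2586.7 + 1193.1 + 3227.9 = 4568.5
Services: 375.8 - 346.3 + 292.4 - 418.7 = -96.8
Primary income: 822.2
Secondary income: -141.7 + 362.0 = 220.3
Current account = 4568.5 + (-96.8) + 822.2 + 220.3 = 5514.2
(Excluded from the current account — financial account: sale of domestic government bonds to non-residents 995.3, acquisition of a foreign subsidiary by a resident firm (outward FDI) 2068.3; capital account: capital transfers received from emigrants 186.7.)

5514.2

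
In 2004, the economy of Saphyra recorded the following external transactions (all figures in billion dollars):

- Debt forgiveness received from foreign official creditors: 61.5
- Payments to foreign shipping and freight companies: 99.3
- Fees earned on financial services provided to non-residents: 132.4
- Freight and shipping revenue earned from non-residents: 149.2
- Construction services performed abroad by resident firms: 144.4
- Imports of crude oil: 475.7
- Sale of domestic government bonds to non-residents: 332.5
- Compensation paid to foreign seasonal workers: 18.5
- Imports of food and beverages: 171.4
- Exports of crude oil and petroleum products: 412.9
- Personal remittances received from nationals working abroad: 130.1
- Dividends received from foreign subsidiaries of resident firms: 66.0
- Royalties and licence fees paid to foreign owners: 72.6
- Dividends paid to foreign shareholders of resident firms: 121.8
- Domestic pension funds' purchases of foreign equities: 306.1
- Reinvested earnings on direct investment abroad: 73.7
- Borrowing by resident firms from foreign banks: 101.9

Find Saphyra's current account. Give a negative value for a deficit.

Goods: -171.4 + 412.9 - 475.7 = -234.2
Services: 144.4 - 99.3 + 132.4 + 149.2 - 72.6 = 254.1
Primary income: 73.7 - 18.5 - 121.8 + 66.0 = -0.6
Secondary income: 130.1
Current account = (-234.2) + 254.1 + (-0.6) + 130.1 = 149.4
(Excluded from the current account — capital account: debt forgiveness received from foreign official creditors 61.5; financial account: sale of domestic government bonds to non-residents 332.5, domestic pension funds' purchases of foreign equities 306.1, borrowing by resident firms from foreign banks 101.9.)

149.4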